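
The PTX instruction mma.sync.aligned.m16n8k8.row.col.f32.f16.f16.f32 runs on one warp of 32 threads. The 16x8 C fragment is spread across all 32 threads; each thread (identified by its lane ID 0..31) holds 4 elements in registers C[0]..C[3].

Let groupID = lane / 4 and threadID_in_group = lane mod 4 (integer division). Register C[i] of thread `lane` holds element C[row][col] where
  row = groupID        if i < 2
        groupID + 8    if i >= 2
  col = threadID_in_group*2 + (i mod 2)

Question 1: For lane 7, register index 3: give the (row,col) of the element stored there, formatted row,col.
9,7

L=7→G=7>>2=1, T=7&3=3
[3]→row 1+8=9  col 3·2+1=7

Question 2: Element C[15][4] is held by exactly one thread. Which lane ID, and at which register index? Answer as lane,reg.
r=15->g=7,rb=1  c=4->t=2,b0=0
L=7*4+2=30  i=1*2+0=2

30,2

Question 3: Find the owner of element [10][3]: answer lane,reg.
9,3

r=10->g=2,rb=1  c=3->t=1,b0=1
L=2*4+1=9  i=1*2+1=3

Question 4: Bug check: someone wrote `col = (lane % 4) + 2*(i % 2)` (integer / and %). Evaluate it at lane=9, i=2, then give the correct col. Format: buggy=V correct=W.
`(lane % 4) + 2*(i % 2)`[9,2]→1
L=9→G=9>>2=2, T=9&3=1
[2]→row 2+8=10  col 1·2+0=2
col: 1 vs 2

buggy=1 correct=2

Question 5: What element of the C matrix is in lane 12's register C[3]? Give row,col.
12: gr=3,th=0
[3] (3+8,0*2+1) = (11,1)

11,1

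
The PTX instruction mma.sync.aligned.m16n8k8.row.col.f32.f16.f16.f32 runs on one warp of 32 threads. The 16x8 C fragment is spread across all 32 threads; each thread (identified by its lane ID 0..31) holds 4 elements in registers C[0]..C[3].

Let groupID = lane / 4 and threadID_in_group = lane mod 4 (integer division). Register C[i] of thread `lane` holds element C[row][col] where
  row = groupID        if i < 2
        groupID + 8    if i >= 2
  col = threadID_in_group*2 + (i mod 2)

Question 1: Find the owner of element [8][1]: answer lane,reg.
0,3

r=8->g=0,rb=1  c=1->t=0,b0=1
L=0*4+0=0  i=1*2+1=3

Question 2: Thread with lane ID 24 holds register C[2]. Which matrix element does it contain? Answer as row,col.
24: g=6,t=0
[2] (6+8,0*2+0) = (14,0)

14,0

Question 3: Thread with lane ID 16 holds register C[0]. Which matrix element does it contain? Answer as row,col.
L=16->g=16>>2=4, t=16&3=0
[0]->row 4+0=4  col 0·2+0=0

4,0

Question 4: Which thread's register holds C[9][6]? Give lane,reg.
r=9→G=1,rhi=1  c=6→T=3,p=0
L=1*4+3=7  i=1*2+0=2

7,2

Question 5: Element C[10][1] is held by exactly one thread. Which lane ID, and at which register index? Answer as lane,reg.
r=10→G=2,rhi=1  c=1→T=0,p=1
L=2*4+0=8  i=1*2+1=3

8,3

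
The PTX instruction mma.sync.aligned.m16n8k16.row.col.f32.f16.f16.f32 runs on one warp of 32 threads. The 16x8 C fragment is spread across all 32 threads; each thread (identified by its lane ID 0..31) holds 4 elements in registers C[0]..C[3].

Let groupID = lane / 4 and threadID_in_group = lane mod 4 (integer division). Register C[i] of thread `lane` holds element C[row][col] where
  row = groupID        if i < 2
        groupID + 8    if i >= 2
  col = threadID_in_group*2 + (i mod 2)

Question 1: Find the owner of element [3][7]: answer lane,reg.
15,1

r:3=>grp=3,rB=0  c:7=>tig=3,lo=1
L=3*4+3=15  i=0*2+1=1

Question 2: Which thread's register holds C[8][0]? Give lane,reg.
r: 8->gid=0,r8=1  c: 0->tid=0,i&1=0
L=0*4+0=0  i=1*2+0=2

0,2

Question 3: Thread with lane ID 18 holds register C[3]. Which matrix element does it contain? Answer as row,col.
L=18⇒gr=18>>2=4, th=18&3=2
[3]⇒row 4+8=12  col 2·2+1=5

12,5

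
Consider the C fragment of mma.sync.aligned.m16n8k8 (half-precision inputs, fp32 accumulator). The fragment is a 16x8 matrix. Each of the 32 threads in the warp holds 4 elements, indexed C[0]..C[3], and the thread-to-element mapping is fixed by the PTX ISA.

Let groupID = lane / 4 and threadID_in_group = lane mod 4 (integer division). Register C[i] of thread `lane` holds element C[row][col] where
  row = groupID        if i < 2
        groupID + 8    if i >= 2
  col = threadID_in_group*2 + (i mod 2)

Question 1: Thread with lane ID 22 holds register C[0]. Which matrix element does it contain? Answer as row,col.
5,4

lane 22: gid=5 (22/4), tid=2 (22%4)
i=0: r=5+0=5, c=2*2+0=4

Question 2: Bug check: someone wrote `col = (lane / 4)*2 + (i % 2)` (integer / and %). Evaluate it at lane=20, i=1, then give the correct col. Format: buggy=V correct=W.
`(lane / 4)*2 + (i % 2)`[20,1]->11
20: g=5,t=0
[1] (5+0,0*2+1) = (5,1)
col: 11 vs 1

buggy=11 correct=1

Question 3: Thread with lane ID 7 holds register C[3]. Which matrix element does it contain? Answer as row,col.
L=7→G=7>>2=1, T=7&3=3
[3]→row 1+8=9  col 3·2+1=7

9,7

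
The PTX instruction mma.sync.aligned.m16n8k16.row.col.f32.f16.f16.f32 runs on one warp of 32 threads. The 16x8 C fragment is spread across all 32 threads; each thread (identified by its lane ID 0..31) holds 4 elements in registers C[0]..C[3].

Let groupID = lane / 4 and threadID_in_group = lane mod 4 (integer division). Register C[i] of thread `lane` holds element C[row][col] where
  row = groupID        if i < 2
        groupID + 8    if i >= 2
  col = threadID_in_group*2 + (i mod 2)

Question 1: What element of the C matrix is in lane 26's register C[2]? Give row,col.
L=26->gid=26>>2=6, tid=26&3=2
[2]->row 6+8=14  col 2·2+0=4

14,4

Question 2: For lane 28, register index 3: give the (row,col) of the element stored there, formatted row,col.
lane 28: grp=7 (28/4), tig=0 (28%4)
i=3: r=7+8=15, c=0*2+1=1

15,1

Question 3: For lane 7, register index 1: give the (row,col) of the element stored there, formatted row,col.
1,7

L=7->gid=7>>2=1, tid=7&3=3
[1]->row 1+0=1  col 3·2+1=7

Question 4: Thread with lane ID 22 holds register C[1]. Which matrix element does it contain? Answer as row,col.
lane 22: gid=5 (22/4), tid=2 (22%4)
i=1: r=5+0=5, c=2*2+1=5

5,5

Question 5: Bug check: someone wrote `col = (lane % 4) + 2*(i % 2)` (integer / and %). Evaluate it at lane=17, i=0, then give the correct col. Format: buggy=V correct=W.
`(lane % 4) + 2*(i % 2)`[17,0]=>1
lane 17=>17/4=4, 17 mod 4=1
i=0  r:4+0=>4  c:2·1+0=>2
col: 1 vs 2

buggy=1 correct=2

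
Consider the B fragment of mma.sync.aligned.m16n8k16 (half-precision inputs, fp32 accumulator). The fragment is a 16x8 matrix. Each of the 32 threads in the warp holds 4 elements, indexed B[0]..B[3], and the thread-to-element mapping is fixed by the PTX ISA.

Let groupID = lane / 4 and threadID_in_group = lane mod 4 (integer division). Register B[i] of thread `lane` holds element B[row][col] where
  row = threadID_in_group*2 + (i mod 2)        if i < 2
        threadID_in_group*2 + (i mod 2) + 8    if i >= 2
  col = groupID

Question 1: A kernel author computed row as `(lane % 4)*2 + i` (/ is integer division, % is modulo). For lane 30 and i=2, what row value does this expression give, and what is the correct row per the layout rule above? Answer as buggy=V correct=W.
buggy=6 correct=12

`(lane % 4)*2 + i`[30,2]->6
30: g=7,t=2
[2] (2*2+0+8,7) = (12,7)
row: 6 vs 12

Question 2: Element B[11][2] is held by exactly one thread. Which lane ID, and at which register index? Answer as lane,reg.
9,3

c: 2->gid=2  r: 11->r8=1,tid=1,i&1=1
L=2*4+1=9  i=1*2+1=3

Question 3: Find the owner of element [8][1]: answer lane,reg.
4,2

c=1->g=1  r=8->rb=1,t=0,b0=0
L=1*4+0=4  i=1*2+0=2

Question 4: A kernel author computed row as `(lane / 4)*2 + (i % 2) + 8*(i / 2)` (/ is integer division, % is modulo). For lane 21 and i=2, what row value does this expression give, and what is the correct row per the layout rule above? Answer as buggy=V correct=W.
buggy=18 correct=10

`(lane / 4)*2 + (i % 2) + 8*(i / 2)`[21,2]->18
lane 21: g=5 (21/4), t=1 (21%4)
i=2: r=1*2+0+8=10, c=g=5
row: 18 vs 10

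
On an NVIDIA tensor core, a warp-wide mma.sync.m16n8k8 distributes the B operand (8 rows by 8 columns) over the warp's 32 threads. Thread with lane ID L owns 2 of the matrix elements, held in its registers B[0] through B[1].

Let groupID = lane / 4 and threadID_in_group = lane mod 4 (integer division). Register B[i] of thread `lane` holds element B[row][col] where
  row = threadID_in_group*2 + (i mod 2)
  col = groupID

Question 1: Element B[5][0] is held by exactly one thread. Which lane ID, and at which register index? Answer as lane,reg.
2,1

c=0⇒gr=0  r=5⇒th=2,odd=1
L=0*4+2=2  i=1=1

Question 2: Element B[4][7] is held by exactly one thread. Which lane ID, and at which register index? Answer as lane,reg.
c: 7->gid=7  r: 4->tid=2,i&1=0
L=7*4+2=30  i=0=0

30,0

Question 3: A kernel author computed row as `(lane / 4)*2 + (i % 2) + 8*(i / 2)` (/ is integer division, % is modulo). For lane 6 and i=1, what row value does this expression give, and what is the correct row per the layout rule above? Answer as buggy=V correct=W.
buggy=3 correct=5

`(lane / 4)*2 + (i % 2) + 8*(i / 2)`[6,1]⇒3
6: gr=1,th=2
[1] (2*2+1,1) = (5,1)
row: 3 vs 5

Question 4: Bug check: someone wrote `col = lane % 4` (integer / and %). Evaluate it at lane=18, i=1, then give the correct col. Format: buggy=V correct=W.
`lane % 4`[18,1]=>2
lane 18=>18/4=4, 18 mod 4=2
i=1  r:2·2+1=>5  c:4
col: 2 vs 4

buggy=2 correct=4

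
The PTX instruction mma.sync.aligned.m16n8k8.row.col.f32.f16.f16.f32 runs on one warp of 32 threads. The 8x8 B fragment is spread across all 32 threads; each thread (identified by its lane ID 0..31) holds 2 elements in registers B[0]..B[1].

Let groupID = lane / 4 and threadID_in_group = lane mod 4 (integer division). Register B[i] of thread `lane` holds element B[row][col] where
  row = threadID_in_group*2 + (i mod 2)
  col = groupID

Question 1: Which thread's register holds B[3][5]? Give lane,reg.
c:5=>grp=5  r:3=>tig=1,lo=1
L=5*4+1=21  i=1=1

21,1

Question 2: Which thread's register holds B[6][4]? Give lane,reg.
19,0

c: 4->gid=4  r: 6->tid=3,i&1=0
L=4*4+3=19  i=0=0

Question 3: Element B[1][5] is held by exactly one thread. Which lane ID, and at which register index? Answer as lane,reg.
c=5→G=5  r=1→T=0,p=1
L=5*4+0=20  i=1=1

20,1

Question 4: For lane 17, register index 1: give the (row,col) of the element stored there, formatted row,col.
3,4

lane 17: gid=4 (17/4), tid=1 (17%4)
i=1: r=1*2+1=3, c=gid=4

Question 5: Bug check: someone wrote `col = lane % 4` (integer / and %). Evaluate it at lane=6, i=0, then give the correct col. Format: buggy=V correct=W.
`lane % 4`[6,0]=>2
lane 6: grp=1 (6/4), tig=2 (6%4)
i=0: r=2*2+0=4, c=grp=1
col: 2 vs 1

buggy=2 correct=1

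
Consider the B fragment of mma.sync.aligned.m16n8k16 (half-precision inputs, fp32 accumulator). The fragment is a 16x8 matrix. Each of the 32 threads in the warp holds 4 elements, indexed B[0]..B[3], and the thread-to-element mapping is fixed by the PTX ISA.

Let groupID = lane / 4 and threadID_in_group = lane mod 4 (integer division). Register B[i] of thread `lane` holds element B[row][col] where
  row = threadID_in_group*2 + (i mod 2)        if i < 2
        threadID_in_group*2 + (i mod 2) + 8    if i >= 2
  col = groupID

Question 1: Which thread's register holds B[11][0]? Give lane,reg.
1,3

c: 0->gid=0  r: 11->r8=1,tid=1,i&1=1
L=0*4+1=1  i=1*2+1=3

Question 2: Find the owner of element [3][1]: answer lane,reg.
c=1→G=1  r=3→rhi=0,T=1,p=1
L=1*4+1=5  i=0*2+1=1

5,1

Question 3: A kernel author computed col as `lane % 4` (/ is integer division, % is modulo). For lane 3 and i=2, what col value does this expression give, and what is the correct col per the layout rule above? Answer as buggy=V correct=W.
buggy=3 correct=0

`lane % 4`[3,2]⇒3
L=3⇒gr=3>>2=0, th=3&3=3
[2]⇒row 3·2+0+8=14  col gr=0
col: 3 vs 0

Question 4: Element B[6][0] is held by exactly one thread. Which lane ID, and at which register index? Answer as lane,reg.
3,0

c=0→G=0  r=6→rhi=0,T=3,p=0
L=0*4+3=3  i=0*2+0=0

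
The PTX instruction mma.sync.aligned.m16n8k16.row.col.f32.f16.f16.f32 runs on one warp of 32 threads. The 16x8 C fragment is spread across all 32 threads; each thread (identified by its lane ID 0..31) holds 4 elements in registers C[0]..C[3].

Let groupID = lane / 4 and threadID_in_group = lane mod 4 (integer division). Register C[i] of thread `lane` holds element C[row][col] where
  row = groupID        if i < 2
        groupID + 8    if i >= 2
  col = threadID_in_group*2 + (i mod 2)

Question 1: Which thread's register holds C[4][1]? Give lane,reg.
r=4→G=4,rhi=0  c=1→T=0,p=1
L=4*4+0=16  i=0*2+1=1

16,1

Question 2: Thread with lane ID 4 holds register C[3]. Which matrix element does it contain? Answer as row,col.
L=4->gid=4>>2=1, tid=4&3=0
[3]->row 1+8=9  col 0·2+1=1

9,1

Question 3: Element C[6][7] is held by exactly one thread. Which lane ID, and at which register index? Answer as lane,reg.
27,1

r=6->g=6,rb=0  c=7->t=3,b0=1
L=6*4+3=27  i=0*2+1=1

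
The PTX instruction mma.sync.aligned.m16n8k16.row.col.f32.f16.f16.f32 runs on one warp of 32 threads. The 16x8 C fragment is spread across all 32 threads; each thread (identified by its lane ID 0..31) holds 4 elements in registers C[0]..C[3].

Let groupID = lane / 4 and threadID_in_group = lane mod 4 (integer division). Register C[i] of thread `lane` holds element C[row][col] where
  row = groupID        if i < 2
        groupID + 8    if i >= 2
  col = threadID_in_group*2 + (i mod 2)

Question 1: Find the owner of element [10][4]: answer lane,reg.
r=10⇒gr=2,Rb=1  c=4⇒th=2,odd=0
L=2*4+2=10  i=1*2+0=2

10,2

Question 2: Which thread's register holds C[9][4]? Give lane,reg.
6,2

r=9⇒gr=1,Rb=1  c=4⇒th=2,odd=0
L=1*4+2=6  i=1*2+0=2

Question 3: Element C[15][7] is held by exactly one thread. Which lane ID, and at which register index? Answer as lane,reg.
31,3

r: 15->gid=7,r8=1  c: 7->tid=3,i&1=1
L=7*4+3=31  i=1*2+1=3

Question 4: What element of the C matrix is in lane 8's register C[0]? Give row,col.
2,0

lane 8: gr=2 (8/4), th=0 (8%4)
i=0: r=2+0=2, c=0*2+0=0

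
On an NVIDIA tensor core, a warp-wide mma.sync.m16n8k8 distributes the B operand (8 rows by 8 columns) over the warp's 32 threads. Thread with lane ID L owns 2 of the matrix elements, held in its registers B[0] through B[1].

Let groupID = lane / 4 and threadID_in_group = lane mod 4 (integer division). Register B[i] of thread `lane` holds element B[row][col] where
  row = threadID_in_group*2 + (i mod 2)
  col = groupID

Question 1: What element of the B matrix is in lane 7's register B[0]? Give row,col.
6,1

7: g=1,t=3
[0] (3*2+0,1) = (6,1)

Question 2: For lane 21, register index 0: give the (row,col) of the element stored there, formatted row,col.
2,5

21: grp=5,tig=1
[0] (1*2+0,5) = (2,5)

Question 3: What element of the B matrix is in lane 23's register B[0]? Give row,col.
6,5

23: gid=5,tid=3
[0] (3*2+0,5) = (6,5)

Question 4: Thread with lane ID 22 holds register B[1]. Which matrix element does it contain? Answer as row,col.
5,5

L=22->gid=22>>2=5, tid=22&3=2
[1]->row 2·2+1=5  col gid=5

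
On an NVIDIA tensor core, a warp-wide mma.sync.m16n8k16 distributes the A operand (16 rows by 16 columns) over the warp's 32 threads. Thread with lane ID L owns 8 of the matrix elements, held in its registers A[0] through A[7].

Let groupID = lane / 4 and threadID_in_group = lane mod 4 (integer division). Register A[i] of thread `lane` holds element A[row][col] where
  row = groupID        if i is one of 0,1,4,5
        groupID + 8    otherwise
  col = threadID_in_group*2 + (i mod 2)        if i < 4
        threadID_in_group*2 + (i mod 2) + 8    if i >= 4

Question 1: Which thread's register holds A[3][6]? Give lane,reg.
15,0

r=3->g=3,rb=0  c=6->cb=0,t=3,b0=0
L=3*4+3=15  i=0*4+0*2+0=0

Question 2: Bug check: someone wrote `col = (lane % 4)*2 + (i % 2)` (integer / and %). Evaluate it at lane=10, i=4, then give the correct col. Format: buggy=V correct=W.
buggy=4 correct=12

`(lane % 4)*2 + (i % 2)`[10,4]->4
lane 10: gid=2 (10/4), tid=2 (10%4)
i=4: r=2+0=2, c=2*2+0+8=12
col: 4 vs 12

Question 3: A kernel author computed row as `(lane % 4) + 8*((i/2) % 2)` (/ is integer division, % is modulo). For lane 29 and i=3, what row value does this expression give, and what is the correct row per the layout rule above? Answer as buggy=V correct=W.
`(lane % 4) + 8*((i/2) % 2)`[29,3]->9
29: g=7,t=1
[3] (7+8,1*2+1+0) = (15,3)
row: 9 vs 15

buggy=9 correct=15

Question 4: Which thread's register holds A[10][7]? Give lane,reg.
r:10=>grp=2,rB=1  c:7=>cB=0,tig=3,lo=1
L=2*4+3=11  i=0*4+1*2+1=3

11,3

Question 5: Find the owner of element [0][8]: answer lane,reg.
r: 0->gid=0,r8=0  c: 8->c8=1,tid=0,i&1=0
L=0*4+0=0  i=1*4+0*2+0=4

0,4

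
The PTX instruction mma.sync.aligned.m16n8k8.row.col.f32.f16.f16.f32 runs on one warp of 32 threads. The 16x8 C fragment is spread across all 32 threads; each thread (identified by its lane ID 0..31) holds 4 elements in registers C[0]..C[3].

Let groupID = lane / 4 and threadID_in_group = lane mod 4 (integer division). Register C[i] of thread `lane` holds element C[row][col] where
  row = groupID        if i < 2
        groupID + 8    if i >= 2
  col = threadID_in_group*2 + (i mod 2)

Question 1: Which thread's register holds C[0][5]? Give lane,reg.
2,1

r:0=>grp=0,rB=0  c:5=>tig=2,lo=1
L=0*4+2=2  i=0*2+1=1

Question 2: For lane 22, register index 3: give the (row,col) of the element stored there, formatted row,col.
13,5

22: grp=5,tig=2
[3] (5+8,2*2+1) = (13,5)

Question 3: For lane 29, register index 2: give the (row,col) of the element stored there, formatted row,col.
15,2

lane 29: gid=7 (29/4), tid=1 (29%4)
i=2: r=7+8=15, c=1*2+0=2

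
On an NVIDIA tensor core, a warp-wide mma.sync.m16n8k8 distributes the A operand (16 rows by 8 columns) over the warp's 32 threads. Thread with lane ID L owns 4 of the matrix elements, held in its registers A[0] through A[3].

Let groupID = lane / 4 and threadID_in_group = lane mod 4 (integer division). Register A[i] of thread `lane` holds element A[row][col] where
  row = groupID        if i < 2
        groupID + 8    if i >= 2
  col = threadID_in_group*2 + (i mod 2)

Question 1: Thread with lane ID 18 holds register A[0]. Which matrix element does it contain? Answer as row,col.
lane 18⇒18/4=4, 18 mod 4=2
i=0  r:4+0⇒4  c:2·2+0⇒4

4,4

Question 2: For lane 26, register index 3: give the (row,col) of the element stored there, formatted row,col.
lane 26->26/4=6, 26 mod 4=2
i=3  r:6+8->14  c:2·2+1->5

14,5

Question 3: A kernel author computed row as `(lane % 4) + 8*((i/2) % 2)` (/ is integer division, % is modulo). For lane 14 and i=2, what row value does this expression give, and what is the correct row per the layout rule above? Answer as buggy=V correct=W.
buggy=10 correct=11

`(lane % 4) + 8*((i/2) % 2)`[14,2]=>10
lane 14: grp=3 (14/4), tig=2 (14%4)
i=2: r=3+8=11, c=2*2+0=4
row: 10 vs 11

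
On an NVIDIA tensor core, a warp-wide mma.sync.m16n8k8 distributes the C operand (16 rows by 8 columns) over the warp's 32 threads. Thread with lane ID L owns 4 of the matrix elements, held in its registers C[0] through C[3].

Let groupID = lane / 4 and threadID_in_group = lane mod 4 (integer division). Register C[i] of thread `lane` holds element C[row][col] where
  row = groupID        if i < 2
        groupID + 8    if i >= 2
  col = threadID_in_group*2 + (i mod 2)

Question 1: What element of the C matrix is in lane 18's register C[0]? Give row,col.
4,4

lane 18: gid=4 (18/4), tid=2 (18%4)
i=0: r=4+0=4, c=2*2+0=4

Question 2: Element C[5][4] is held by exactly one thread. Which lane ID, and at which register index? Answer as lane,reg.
r: 5->gid=5,r8=0  c: 4->tid=2,i&1=0
L=5*4+2=22  i=0*2+0=0

22,0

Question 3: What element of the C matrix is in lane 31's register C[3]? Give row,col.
15,7

L=31->g=31>>2=7, t=31&3=3
[3]->row 7+8=15  col 3·2+1=7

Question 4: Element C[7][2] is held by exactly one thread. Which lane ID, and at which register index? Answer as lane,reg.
29,0

r=7->g=7,rb=0  c=2->t=1,b0=0
L=7*4+1=29  i=0*2+0=0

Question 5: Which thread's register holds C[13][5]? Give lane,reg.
22,3

r=13→G=5,rhi=1  c=5→T=2,p=1
L=5*4+2=22  i=1*2+1=3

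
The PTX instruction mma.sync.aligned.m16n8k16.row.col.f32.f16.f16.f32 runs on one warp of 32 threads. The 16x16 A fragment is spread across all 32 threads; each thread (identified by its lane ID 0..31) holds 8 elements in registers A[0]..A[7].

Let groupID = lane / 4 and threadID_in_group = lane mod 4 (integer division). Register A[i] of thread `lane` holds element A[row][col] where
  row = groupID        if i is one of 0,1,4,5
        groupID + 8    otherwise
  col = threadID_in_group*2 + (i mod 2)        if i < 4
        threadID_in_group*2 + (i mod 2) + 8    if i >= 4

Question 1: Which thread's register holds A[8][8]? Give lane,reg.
r=8⇒gr=0,Rb=1  c=8⇒Cb=1,th=0,odd=0
L=0*4+0=0  i=1*4+1*2+0=6

0,6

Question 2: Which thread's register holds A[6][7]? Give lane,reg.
r:6=>grp=6,rB=0  c:7=>cB=0,tig=3,lo=1
L=6*4+3=27  i=0*4+0*2+1=1

27,1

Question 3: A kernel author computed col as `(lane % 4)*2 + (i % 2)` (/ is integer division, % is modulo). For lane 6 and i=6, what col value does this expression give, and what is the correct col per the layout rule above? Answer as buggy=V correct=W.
`(lane % 4)*2 + (i % 2)`[6,6]⇒4
L=6⇒gr=6>>2=1, th=6&3=2
[6]⇒row 1+8=9  col 2·2+0+8=12
col: 4 vs 12

buggy=4 correct=12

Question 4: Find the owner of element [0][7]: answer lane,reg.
r: 0->gid=0,r8=0  c: 7->c8=0,tid=3,i&1=1
L=0*4+3=3  i=0*4+0*2+1=1

3,1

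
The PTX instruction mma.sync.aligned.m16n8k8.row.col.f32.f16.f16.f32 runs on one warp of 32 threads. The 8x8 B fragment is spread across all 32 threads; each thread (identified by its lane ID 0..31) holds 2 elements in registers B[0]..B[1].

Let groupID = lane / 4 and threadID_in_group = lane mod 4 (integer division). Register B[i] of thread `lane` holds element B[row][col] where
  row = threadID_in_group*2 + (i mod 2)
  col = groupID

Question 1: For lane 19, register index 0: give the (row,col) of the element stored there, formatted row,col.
6,4

lane 19: gr=4 (19/4), th=3 (19%4)
i=0: r=3*2+0=6, c=gr=4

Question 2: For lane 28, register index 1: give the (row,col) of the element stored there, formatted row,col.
lane 28->28/4=7, 28 mod 4=0
i=1  r:2·0+1->1  c:7

1,7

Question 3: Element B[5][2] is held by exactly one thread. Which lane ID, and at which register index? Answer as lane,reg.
10,1

c: 2->gid=2  r: 5->tid=2,i&1=1
L=2*4+2=10  i=1=1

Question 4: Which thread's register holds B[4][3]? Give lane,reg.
14,0

c=3→G=3  r=4→T=2,p=0
L=3*4+2=14  i=0=0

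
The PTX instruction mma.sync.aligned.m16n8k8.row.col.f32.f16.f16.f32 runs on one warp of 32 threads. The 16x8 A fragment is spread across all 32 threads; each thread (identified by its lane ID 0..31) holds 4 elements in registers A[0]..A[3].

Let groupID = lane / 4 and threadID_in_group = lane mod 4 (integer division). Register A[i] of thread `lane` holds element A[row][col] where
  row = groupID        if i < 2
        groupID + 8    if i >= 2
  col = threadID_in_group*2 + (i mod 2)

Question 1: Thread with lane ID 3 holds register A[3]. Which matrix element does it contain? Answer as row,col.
8,7

L=3->gid=3>>2=0, tid=3&3=3
[3]->row 0+8=8  col 3·2+1=7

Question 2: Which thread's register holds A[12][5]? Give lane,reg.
18,3

r: 12->gid=4,r8=1  c: 5->tid=2,i&1=1
L=4*4+2=18  i=1*2+1=3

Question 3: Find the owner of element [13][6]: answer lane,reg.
23,2

r=13→G=5,rhi=1  c=6→T=3,p=0
L=5*4+3=23  i=1*2+0=2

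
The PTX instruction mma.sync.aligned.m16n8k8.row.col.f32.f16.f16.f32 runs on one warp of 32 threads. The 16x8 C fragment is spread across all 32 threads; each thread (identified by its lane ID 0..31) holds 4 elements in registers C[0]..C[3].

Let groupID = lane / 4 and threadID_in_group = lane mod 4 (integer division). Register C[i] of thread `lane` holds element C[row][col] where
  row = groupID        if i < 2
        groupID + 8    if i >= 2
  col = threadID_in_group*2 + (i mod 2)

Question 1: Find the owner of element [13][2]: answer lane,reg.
r: 13->gid=5,r8=1  c: 2->tid=1,i&1=0
L=5*4+1=21  i=1*2+0=2

21,2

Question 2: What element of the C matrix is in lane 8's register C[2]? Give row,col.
10,0

lane 8→8/4=2, 8 mod 4=0
i=2  r:2+8→10  c:2·0+0→0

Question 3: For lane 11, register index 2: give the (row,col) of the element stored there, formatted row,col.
10,6

lane 11⇒11/4=2, 11 mod 4=3
i=2  r:2+8⇒10  c:2·3+0⇒6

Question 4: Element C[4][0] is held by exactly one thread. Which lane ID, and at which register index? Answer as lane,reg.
r=4->g=4,rb=0  c=0->t=0,b0=0
L=4*4+0=16  i=0*2+0=0

16,0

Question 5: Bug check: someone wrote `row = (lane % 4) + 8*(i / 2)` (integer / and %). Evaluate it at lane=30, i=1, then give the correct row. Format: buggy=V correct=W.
buggy=2 correct=7

`(lane % 4) + 8*(i / 2)`[30,1]->2
lane 30: g=7 (30/4), t=2 (30%4)
i=1: r=7+0=7, c=2*2+1=5
row: 2 vs 7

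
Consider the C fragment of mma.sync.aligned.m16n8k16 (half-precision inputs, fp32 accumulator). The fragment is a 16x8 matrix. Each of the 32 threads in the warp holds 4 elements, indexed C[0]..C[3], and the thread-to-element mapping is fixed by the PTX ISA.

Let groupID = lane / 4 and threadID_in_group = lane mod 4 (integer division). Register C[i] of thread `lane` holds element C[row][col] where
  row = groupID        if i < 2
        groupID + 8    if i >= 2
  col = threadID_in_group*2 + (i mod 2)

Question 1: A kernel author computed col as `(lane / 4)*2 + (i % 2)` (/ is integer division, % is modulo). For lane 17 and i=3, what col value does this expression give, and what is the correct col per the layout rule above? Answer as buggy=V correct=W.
buggy=9 correct=3

`(lane / 4)*2 + (i % 2)`[17,3]->9
L=17->gid=17>>2=4, tid=17&3=1
[3]->row 4+8=12  col 1·2+1=3
col: 9 vs 3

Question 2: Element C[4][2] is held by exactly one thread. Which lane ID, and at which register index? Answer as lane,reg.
17,0

r=4⇒gr=4,Rb=0  c=2⇒th=1,odd=0
L=4*4+1=17  i=0*2+0=0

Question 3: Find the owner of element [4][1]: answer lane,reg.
r=4⇒gr=4,Rb=0  c=1⇒th=0,odd=1
L=4*4+0=16  i=0*2+1=1

16,1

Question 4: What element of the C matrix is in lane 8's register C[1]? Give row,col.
lane 8: g=2 (8/4), t=0 (8%4)
i=1: r=2+0=2, c=0*2+1=1

2,1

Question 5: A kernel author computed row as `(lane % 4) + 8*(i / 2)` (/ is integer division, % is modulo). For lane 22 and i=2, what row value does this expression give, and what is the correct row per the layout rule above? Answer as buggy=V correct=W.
buggy=10 correct=13

`(lane % 4) + 8*(i / 2)`[22,2]->10
lane 22->22/4=5, 22 mod 4=2
i=2  r:5+8->13  c:2·2+0->4
row: 10 vs 13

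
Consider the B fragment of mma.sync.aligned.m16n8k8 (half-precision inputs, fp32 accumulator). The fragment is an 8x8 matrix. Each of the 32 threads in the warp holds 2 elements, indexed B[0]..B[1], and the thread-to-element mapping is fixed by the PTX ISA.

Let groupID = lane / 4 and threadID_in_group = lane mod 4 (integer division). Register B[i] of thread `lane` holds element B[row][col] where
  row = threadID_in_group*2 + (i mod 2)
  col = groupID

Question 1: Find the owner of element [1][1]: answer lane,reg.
4,1

c=1⇒gr=1  r=1⇒th=0,odd=1
L=1*4+0=4  i=1=1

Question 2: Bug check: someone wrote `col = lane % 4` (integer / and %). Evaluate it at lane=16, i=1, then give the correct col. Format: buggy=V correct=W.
`lane % 4`[16,1]->0
16: gid=4,tid=0
[1] (0*2+1,4) = (1,4)
col: 0 vs 4

buggy=0 correct=4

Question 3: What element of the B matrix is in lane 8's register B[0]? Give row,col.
0,2

lane 8→8/4=2, 8 mod 4=0
i=0  r:2·0+0→0  c:2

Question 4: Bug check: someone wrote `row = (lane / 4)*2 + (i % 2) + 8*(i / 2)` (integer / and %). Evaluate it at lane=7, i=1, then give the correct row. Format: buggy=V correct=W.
buggy=3 correct=7

`(lane / 4)*2 + (i % 2) + 8*(i / 2)`[7,1]->3
lane 7->7/4=1, 7 mod 4=3
i=1  r:2·3+1->7  c:1
row: 3 vs 7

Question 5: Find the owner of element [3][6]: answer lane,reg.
c=6->g=6  r=3->t=1,b0=1
L=6*4+1=25  i=1=1

25,1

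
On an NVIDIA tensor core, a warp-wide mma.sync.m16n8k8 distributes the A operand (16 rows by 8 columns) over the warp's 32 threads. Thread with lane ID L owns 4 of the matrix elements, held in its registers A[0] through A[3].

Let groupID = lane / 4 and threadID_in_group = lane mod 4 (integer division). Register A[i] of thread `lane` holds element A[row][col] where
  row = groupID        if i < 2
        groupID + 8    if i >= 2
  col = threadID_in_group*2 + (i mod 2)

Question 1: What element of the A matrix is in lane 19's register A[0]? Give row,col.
L=19→G=19>>2=4, T=19&3=3
[0]→row 4+0=4  col 3·2+0=6

4,6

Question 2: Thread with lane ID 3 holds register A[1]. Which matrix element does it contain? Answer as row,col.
0,7

L=3->g=3>>2=0, t=3&3=3
[1]->row 0+0=0  col 3·2+1=7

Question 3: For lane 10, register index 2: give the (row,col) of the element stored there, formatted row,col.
10,4

10: grp=2,tig=2
[2] (2+8,2*2+0) = (10,4)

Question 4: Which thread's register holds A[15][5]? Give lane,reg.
r:15=>grp=7,rB=1  c:5=>tig=2,lo=1
L=7*4+2=30  i=1*2+1=3

30,3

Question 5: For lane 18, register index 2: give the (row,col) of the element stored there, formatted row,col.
L=18->gid=18>>2=4, tid=18&3=2
[2]->row 4+8=12  col 2·2+0=4

12,4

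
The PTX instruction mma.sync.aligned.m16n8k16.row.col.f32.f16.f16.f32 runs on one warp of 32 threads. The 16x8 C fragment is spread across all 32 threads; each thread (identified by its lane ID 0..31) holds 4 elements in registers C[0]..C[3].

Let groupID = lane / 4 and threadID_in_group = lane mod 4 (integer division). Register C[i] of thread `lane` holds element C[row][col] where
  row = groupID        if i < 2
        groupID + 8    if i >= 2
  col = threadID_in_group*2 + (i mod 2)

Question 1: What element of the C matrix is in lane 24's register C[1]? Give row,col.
24: gr=6,th=0
[1] (6+0,0*2+1) = (6,1)

6,1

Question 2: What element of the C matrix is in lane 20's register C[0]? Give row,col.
5,0

lane 20->20/4=5, 20 mod 4=0
i=0  r:5+0->5  c:2·0+0->0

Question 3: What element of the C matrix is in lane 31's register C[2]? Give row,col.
31: grp=7,tig=3
[2] (7+8,3*2+0) = (15,6)

15,6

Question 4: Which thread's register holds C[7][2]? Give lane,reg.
r: 7->gid=7,r8=0  c: 2->tid=1,i&1=0
L=7*4+1=29  i=0*2+0=0

29,0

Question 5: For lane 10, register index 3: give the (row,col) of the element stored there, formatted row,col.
lane 10: gr=2 (10/4), th=2 (10%4)
i=3: r=2+8=10, c=2*2+1=5

10,5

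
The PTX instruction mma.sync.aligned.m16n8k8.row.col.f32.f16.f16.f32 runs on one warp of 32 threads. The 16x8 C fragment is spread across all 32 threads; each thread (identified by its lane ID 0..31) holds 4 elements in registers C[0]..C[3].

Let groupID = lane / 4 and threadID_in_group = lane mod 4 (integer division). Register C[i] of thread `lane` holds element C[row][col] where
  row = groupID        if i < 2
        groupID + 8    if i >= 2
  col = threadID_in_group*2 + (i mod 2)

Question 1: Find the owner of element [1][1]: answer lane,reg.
r:1=>grp=1,rB=0  c:1=>tig=0,lo=1
L=1*4+0=4  i=0*2+1=1

4,1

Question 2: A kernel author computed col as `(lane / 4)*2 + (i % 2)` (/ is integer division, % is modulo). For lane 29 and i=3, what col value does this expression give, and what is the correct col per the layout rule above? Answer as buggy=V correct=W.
`(lane / 4)*2 + (i % 2)`[29,3]→15
lane 29→29/4=7, 29 mod 4=1
i=3  r:7+8→15  c:2·1+1→3
col: 15 vs 3

buggy=15 correct=3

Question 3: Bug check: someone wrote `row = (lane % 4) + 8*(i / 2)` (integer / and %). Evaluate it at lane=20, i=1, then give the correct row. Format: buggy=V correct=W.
`(lane % 4) + 8*(i / 2)`[20,1]->0
20: gid=5,tid=0
[1] (5+0,0*2+1) = (5,1)
row: 0 vs 5

buggy=0 correct=5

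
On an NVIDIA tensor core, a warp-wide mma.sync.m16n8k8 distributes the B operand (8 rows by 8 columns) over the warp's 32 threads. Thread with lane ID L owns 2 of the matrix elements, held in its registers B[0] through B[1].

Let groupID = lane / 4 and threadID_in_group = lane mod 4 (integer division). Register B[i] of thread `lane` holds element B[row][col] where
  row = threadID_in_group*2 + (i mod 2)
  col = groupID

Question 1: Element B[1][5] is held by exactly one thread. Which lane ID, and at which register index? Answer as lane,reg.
c: 5->gid=5  r: 1->tid=0,i&1=1
L=5*4+0=20  i=1=1

20,1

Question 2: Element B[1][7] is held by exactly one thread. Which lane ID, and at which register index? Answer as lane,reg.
28,1

c:7=>grp=7  r:1=>tig=0,lo=1
L=7*4+0=28  i=1=1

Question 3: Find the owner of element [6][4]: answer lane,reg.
c=4->g=4  r=6->t=3,b0=0
L=4*4+3=19  i=0=0

19,0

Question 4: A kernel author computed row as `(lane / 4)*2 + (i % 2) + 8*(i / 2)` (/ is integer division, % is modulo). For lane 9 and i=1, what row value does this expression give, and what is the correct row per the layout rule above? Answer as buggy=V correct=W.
buggy=5 correct=3

`(lane / 4)*2 + (i % 2) + 8*(i / 2)`[9,1]->5
lane 9: g=2 (9/4), t=1 (9%4)
i=1: r=1*2+1=3, c=g=2
row: 5 vs 3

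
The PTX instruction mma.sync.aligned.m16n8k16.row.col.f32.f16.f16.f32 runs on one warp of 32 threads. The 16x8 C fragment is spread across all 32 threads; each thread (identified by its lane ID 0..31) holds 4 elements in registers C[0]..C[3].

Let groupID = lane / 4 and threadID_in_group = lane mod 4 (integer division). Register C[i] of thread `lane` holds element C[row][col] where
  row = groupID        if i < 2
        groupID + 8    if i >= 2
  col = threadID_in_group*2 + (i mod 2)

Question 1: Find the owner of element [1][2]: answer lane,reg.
5,0

r:1=>grp=1,rB=0  c:2=>tig=1,lo=0
L=1*4+1=5  i=0*2+0=0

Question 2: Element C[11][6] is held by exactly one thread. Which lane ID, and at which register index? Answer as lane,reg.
r=11→G=3,rhi=1  c=6→T=3,p=0
L=3*4+3=15  i=1*2+0=2

15,2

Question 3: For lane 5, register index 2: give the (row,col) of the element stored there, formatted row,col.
lane 5->5/4=1, 5 mod 4=1
i=2  r:1+8->9  c:2·1+0->2

9,2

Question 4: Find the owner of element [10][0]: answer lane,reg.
r=10⇒gr=2,Rb=1  c=0⇒th=0,odd=0
L=2*4+0=8  i=1*2+0=2

8,2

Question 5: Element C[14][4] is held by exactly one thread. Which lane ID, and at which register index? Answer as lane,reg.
26,2

r=14⇒gr=6,Rb=1  c=4⇒th=2,odd=0
L=6*4+2=26  i=1*2+0=2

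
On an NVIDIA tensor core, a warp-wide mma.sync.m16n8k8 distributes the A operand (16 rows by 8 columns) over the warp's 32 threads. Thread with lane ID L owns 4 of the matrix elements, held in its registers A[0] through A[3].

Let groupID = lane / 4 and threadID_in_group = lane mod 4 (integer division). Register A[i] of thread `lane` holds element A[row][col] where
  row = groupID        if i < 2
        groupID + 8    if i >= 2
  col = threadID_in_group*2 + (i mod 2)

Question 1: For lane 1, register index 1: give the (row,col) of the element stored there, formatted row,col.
1: G=0,T=1
[1] (0+0,1*2+1) = (0,3)

0,3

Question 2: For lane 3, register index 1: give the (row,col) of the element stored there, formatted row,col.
3: gid=0,tid=3
[1] (0+0,3*2+1) = (0,7)

0,7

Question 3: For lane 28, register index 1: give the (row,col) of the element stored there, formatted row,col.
7,1

L=28⇒gr=28>>2=7, th=28&3=0
[1]⇒row 7+0=7  col 0·2+1=1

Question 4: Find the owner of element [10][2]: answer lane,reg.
9,2

r=10->g=2,rb=1  c=2->t=1,b0=0
L=2*4+1=9  i=1*2+0=2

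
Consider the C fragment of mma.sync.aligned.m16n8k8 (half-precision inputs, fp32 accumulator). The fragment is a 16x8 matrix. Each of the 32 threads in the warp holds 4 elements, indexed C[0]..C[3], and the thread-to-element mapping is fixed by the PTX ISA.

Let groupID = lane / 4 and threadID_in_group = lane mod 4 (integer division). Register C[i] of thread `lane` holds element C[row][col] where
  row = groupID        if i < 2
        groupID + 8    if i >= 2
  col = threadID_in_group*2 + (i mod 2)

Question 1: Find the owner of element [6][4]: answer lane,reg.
26,0

r:6=>grp=6,rB=0  c:4=>tig=2,lo=0
L=6*4+2=26  i=0*2+0=0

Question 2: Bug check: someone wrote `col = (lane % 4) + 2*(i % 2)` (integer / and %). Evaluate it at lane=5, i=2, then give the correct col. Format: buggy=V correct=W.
`(lane % 4) + 2*(i % 2)`[5,2]→1
L=5→G=5>>2=1, T=5&3=1
[2]→row 1+8=9  col 1·2+0=2
col: 1 vs 2

buggy=1 correct=2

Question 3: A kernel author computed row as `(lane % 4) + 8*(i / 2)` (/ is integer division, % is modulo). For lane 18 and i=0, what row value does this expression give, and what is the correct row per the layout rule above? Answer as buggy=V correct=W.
`(lane % 4) + 8*(i / 2)`[18,0]->2
lane 18: g=4 (18/4), t=2 (18%4)
i=0: r=4+0=4, c=2*2+0=4
row: 2 vs 4

buggy=2 correct=4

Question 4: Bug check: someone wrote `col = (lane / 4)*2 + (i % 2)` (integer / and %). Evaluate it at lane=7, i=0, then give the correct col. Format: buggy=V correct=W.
buggy=2 correct=6

`(lane / 4)*2 + (i % 2)`[7,0]=>2
L=7=>grp=7>>2=1, tig=7&3=3
[0]=>row 1+0=1  col 3·2+0=6
col: 2 vs 6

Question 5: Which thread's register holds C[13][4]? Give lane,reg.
22,2

r: 13->gid=5,r8=1  c: 4->tid=2,i&1=0
L=5*4+2=22  i=1*2+0=2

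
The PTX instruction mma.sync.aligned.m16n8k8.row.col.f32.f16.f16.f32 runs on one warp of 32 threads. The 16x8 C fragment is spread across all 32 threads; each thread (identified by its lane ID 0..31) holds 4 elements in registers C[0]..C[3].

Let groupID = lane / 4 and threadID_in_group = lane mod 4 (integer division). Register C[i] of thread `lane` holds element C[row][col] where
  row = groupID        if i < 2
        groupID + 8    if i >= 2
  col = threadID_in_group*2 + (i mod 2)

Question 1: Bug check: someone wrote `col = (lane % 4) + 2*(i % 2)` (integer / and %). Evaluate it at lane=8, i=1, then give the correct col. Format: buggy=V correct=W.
buggy=2 correct=1

`(lane % 4) + 2*(i % 2)`[8,1]=>2
8: grp=2,tig=0
[1] (2+0,0*2+1) = (2,1)
col: 2 vs 1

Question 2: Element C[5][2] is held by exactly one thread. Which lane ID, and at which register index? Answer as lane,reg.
21,0

r=5->g=5,rb=0  c=2->t=1,b0=0
L=5*4+1=21  i=0*2+0=0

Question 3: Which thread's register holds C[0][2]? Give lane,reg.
r=0→G=0,rhi=0  c=2→T=1,p=0
L=0*4+1=1  i=0*2+0=0

1,0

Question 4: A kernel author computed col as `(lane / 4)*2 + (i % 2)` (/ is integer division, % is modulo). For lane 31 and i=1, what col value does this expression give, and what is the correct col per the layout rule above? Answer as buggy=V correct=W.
`(lane / 4)*2 + (i % 2)`[31,1]=>15
L=31=>grp=31>>2=7, tig=31&3=3
[1]=>row 7+0=7  col 3·2+1=7
col: 15 vs 7

buggy=15 correct=7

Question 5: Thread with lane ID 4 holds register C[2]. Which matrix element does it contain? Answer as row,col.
9,0

L=4=>grp=4>>2=1, tig=4&3=0
[2]=>row 1+8=9  col 0·2+0=0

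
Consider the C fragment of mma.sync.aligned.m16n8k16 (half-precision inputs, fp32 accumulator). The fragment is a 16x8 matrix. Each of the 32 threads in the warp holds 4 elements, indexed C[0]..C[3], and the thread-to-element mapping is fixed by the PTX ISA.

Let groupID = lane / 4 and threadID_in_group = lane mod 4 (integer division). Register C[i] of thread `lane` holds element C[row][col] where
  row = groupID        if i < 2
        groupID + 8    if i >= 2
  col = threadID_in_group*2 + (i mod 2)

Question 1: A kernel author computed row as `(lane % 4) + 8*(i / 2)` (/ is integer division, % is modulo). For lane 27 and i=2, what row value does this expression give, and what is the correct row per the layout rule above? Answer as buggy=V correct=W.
`(lane % 4) + 8*(i / 2)`[27,2]->11
L=27->gid=27>>2=6, tid=27&3=3
[2]->row 6+8=14  col 3·2+0=6
row: 11 vs 14

buggy=11 correct=14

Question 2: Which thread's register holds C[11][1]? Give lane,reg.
12,3

r: 11->gid=3,r8=1  c: 1->tid=0,i&1=1
L=3*4+0=12  i=1*2+1=3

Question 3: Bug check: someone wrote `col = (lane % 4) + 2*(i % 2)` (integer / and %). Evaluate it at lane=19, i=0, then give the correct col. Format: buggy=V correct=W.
`(lane % 4) + 2*(i % 2)`[19,0]→3
lane 19→19/4=4, 19 mod 4=3
i=0  r:4+0→4  c:2·3+0→6
col: 3 vs 6

buggy=3 correct=6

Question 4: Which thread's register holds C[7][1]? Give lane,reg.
28,1

r=7→G=7,rhi=0  c=1→T=0,p=1
L=7*4+0=28  i=0*2+1=1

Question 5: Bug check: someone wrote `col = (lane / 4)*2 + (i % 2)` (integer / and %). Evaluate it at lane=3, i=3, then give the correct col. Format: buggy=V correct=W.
buggy=1 correct=7

`(lane / 4)*2 + (i % 2)`[3,3]→1
lane 3: G=0 (3/4), T=3 (3%4)
i=3: r=0+8=8, c=3*2+1=7
col: 1 vs 7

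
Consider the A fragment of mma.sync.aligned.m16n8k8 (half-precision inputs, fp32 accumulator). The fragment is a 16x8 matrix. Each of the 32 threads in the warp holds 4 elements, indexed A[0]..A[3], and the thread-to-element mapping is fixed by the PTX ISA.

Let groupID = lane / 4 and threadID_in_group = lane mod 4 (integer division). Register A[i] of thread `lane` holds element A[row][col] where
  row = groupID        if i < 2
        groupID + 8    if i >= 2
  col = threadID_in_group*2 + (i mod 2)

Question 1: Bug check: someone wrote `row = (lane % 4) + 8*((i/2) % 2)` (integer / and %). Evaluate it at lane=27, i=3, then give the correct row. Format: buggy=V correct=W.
buggy=11 correct=14

`(lane % 4) + 8*((i/2) % 2)`[27,3]=>11
lane 27: grp=6 (27/4), tig=3 (27%4)
i=3: r=6+8=14, c=3*2+1=7
row: 11 vs 14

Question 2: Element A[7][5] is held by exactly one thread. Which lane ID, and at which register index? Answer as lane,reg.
30,1

r=7->g=7,rb=0  c=5->t=2,b0=1
L=7*4+2=30  i=0*2+1=1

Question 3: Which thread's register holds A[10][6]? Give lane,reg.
r=10→G=2,rhi=1  c=6→T=3,p=0
L=2*4+3=11  i=1*2+0=2

11,2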